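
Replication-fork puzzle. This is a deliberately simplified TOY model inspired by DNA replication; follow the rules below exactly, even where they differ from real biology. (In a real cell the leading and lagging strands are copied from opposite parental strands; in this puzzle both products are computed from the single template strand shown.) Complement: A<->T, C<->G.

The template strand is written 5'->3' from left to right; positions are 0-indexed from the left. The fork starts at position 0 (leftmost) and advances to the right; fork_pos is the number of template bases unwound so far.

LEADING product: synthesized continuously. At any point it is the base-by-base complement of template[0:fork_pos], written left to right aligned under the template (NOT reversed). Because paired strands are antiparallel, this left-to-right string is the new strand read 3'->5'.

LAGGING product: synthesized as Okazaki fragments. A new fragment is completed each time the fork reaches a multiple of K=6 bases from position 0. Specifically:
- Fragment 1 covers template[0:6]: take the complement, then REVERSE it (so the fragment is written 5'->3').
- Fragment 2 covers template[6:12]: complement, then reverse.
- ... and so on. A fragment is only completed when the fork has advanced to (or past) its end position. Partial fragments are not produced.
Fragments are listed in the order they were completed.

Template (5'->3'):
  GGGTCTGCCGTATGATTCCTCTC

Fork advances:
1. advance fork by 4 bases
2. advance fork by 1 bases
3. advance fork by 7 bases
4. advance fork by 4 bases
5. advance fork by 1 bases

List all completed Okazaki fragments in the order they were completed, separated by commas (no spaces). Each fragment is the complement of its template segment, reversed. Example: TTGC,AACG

Step 1: advance 4 -> fork_pos = 0 + 4 = 4. Next multiple of 6 is 6 (not reached); still 0 fragment(s).
Step 2: advance 1 -> fork_pos = 4 + 1 = 5. Next multiple of 6 is 6 (not reached); still 0 fragment(s).
Step 3: advance 7 -> fork_pos = 5 + 7 = 12. Reached multiple(s) of 6: 6, 12 -> fragments 1-2 completed (2 total).
Step 4: advance 4 -> fork_pos = 12 + 4 = 16. Next multiple of 6 is 18 (not reached); still 2 fragment(s).
Step 5: advance 1 -> fork_pos = 16 + 1 = 17. Next multiple of 6 is 18 (not reached); still 2 fragment(s).
Final fork_pos = 17, so 2 fragment(s) are complete. Build each: template segment -> complement -> reverse.
Fragment 1: template[0:6] = GGGTCT -> complement CCCAGA -> reversed AGACCC
Fragment 2: template[6:12] = GCCGTA -> complement CGGCAT -> reversed TACGGC

Answer: AGACCC,TACGGC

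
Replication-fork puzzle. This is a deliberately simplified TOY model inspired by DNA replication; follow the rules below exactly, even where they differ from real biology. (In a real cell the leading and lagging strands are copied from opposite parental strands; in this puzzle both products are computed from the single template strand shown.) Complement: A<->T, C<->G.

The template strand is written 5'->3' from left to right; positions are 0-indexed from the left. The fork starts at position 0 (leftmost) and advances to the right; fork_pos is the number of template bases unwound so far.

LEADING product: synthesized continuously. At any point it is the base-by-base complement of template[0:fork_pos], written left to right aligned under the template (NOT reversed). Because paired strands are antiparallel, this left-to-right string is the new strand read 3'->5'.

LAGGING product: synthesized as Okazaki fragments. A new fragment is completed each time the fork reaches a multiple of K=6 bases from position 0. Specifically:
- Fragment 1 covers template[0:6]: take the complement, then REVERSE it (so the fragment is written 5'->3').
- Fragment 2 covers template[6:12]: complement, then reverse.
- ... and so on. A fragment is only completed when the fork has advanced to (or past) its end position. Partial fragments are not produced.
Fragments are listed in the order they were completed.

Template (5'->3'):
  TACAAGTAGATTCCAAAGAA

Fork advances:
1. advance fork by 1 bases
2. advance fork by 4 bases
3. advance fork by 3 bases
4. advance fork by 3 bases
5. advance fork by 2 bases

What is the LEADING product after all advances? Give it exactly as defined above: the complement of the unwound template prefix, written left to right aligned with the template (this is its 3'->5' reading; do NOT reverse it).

Step 1: advance 1 -> fork_pos = 0 + 1 = 1.
Step 2: advance 4 -> fork_pos = 1 + 4 = 5.
Step 3: advance 3 -> fork_pos = 5 + 3 = 8.
Step 4: advance 3 -> fork_pos = 8 + 3 = 11.
Step 5: advance 2 -> fork_pos = 11 + 2 = 13.
Unwound prefix: template[0:13] = TACAAGTAGATTC
Complement it base by base (A<->T, C<->G), keeping left-to-right order:
  [0:5] TACAA -> ATGTT
  [5:10] GTAGA -> CATCT
  [10:13] TTC -> AAG
Concatenate: ATGTTCATCTAAG (length 13; written aligned with the template, i.e. 3'->5').

Answer: ATGTTCATCTAAG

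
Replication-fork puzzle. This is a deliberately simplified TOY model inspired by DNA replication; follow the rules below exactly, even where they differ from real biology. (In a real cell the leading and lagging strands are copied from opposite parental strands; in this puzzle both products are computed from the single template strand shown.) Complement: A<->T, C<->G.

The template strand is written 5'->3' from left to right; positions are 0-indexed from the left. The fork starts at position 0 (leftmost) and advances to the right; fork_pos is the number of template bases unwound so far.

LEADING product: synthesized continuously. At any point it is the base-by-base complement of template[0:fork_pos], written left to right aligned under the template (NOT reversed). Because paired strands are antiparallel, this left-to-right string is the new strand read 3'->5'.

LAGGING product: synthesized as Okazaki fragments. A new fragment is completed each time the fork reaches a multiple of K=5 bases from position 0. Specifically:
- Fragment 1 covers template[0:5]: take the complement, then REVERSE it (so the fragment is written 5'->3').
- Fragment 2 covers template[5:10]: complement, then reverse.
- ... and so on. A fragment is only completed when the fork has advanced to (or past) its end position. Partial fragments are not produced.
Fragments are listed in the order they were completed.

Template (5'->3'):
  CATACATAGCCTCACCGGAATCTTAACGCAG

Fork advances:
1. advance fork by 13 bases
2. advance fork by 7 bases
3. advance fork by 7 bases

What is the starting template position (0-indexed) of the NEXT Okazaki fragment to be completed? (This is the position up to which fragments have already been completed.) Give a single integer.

Step 1: advance 13 -> fork_pos = 0 + 13 = 13. Reached multiple(s) of 5: 5, 10 -> fragments 1-2 completed (2 total).
Step 2: advance 7 -> fork_pos = 13 + 7 = 20. Reached multiple(s) of 5: 15, 20 -> fragments 3-4 completed (4 total).
Step 3: advance 7 -> fork_pos = 20 + 7 = 27. Reached multiple(s) of 5: 25 -> fragment 5 completed (5 total).
5 fragment(s) completed, covering template[0:25] (5 x 5 = 25). The next fragment, fragment 6, covers template[25:30], so it starts at position 25.

Answer: 25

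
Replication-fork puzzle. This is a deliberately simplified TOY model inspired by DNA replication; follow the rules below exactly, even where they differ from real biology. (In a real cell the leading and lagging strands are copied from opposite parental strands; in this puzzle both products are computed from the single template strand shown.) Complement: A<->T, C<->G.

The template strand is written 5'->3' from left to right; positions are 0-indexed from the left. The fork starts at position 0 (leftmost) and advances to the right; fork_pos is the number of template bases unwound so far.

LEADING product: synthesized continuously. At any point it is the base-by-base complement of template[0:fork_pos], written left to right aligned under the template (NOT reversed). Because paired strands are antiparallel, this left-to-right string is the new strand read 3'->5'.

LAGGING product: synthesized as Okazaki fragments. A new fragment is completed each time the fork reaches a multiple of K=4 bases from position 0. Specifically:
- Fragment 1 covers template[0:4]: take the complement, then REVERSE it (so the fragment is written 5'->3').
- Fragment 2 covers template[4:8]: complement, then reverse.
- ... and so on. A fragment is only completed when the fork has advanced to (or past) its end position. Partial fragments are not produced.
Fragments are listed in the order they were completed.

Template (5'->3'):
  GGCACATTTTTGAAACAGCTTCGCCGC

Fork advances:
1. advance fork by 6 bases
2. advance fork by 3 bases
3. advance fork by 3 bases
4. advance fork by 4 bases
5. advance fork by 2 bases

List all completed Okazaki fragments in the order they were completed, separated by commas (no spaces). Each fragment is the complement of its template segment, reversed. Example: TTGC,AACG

Step 1: advance 6 -> fork_pos = 0 + 6 = 6. Reached multiple(s) of 4: 4 -> fragment 1 completed (1 total).
Step 2: advance 3 -> fork_pos = 6 + 3 = 9. Reached multiple(s) of 4: 8 -> fragment 2 completed (2 total).
Step 3: advance 3 -> fork_pos = 9 + 3 = 12. Reached multiple(s) of 4: 12 -> fragment 3 completed (3 total).
Step 4: advance 4 -> fork_pos = 12 + 4 = 16. Reached multiple(s) of 4: 16 -> fragment 4 completed (4 total).
Step 5: advance 2 -> fork_pos = 16 + 2 = 18. Next multiple of 4 is 20 (not reached); still 4 fragment(s).
Final fork_pos = 18, so 4 fragment(s) are complete. Build each: template segment -> complement -> reverse.
Fragment 1: template[0:4] = GGCA -> complement CCGT -> reversed TGCC
Fragment 2: template[4:8] = CATT -> complement GTAA -> reversed AATG
Fragment 3: template[8:12] = TTTG -> complement AAAC -> reversed CAAA
Fragment 4: template[12:16] = AAAC -> complement TTTG -> reversed GTTT

Answer: TGCC,AATG,CAAA,GTTT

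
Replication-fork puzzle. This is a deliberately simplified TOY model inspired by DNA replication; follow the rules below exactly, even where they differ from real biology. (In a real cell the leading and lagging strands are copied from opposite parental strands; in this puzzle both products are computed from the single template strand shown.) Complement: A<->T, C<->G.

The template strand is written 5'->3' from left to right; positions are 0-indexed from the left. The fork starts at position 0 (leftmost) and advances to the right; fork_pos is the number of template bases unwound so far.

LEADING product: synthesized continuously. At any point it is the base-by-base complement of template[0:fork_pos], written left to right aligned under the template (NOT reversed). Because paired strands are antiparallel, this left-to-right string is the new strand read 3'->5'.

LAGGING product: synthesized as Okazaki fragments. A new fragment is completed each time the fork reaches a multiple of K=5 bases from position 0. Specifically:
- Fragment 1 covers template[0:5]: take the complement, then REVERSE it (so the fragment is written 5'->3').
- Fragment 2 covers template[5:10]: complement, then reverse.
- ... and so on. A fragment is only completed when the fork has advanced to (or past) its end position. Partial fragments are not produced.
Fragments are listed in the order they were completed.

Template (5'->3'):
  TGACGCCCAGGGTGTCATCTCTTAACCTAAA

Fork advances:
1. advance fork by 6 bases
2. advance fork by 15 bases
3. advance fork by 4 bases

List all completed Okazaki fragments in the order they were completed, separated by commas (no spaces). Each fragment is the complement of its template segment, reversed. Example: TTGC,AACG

Answer: CGTCA,CTGGG,ACACC,AGATG,TTAAG

Derivation:
Step 1: advance 6 -> fork_pos = 0 + 6 = 6. Reached multiple(s) of 5: 5 -> fragment 1 completed (1 total).
Step 2: advance 15 -> fork_pos = 6 + 15 = 21. Reached multiple(s) of 5: 10, 15, 20 -> fragments 2-4 completed (4 total).
Step 3: advance 4 -> fork_pos = 21 + 4 = 25. Reached multiple(s) of 5: 25 -> fragment 5 completed (5 total).
Final fork_pos = 25, so 5 fragment(s) are complete. Build each: template segment -> complement -> reverse.
Fragment 1: template[0:5] = TGACG -> complement ACTGC -> reversed CGTCA
Fragment 2: template[5:10] = CCCAG -> complement GGGTC -> reversed CTGGG
Fragment 3: template[10:15] = GGTGT -> complement CCACA -> reversed ACACC
Fragment 4: template[15:20] = CATCT -> complement GTAGA -> reversed AGATG
Fragment 5: template[20:25] = CTTAA -> complement GAATT -> reversed TTAAG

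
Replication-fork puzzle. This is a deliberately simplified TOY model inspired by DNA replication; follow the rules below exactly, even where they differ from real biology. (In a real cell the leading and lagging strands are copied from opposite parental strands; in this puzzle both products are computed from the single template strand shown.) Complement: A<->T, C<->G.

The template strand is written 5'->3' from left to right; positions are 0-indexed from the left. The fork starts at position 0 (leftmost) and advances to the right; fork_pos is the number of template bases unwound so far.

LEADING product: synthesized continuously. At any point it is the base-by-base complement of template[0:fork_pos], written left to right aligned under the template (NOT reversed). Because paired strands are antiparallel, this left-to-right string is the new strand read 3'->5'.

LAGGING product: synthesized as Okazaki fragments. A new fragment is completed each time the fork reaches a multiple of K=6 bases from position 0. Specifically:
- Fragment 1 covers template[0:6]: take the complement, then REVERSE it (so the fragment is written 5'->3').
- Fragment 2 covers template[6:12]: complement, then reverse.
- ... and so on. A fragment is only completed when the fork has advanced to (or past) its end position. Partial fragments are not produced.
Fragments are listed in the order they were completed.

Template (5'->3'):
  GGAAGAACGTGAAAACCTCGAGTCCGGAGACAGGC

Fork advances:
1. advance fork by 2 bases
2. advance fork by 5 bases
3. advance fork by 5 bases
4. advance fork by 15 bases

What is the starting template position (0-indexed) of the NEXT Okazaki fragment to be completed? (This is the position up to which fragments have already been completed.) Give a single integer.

Step 1: advance 2 -> fork_pos = 0 + 2 = 2. Next multiple of 6 is 6 (not reached); still 0 fragment(s).
Step 2: advance 5 -> fork_pos = 2 + 5 = 7. Reached multiple(s) of 6: 6 -> fragment 1 completed (1 total).
Step 3: advance 5 -> fork_pos = 7 + 5 = 12. Reached multiple(s) of 6: 12 -> fragment 2 completed (2 total).
Step 4: advance 15 -> fork_pos = 12 + 15 = 27. Reached multiple(s) of 6: 18, 24 -> fragments 3-4 completed (4 total).
4 fragment(s) completed, covering template[0:24] (4 x 6 = 24). The next fragment, fragment 5, covers template[24:30], so it starts at position 24.

Answer: 24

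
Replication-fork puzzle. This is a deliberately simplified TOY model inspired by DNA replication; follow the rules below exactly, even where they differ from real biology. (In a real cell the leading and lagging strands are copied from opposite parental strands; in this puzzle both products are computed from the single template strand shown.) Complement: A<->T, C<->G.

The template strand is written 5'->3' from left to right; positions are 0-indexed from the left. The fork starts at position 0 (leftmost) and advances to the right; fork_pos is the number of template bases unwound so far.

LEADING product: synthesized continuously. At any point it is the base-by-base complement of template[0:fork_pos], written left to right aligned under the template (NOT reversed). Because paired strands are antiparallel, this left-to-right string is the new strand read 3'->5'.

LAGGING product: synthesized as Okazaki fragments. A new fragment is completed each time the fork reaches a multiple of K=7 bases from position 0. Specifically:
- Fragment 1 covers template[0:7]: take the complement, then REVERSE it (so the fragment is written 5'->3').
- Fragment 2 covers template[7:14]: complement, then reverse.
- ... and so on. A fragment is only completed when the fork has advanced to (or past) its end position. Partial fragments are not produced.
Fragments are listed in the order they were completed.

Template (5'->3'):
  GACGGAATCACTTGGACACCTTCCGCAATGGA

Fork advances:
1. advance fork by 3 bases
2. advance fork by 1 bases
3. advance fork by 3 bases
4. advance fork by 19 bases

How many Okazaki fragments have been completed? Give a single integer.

Answer: 3

Derivation:
Step 1: advance 3 -> fork_pos = 0 + 3 = 3. Next multiple of 7 is 7 (not reached); still 0 fragment(s).
Step 2: advance 1 -> fork_pos = 3 + 1 = 4. Next multiple of 7 is 7 (not reached); still 0 fragment(s).
Step 3: advance 3 -> fork_pos = 4 + 3 = 7. Reached multiple(s) of 7: 7 -> fragment 1 completed (1 total).
Step 4: advance 19 -> fork_pos = 7 + 19 = 26. Reached multiple(s) of 7: 14, 21 -> fragments 2-3 completed (3 total).
Check: final fork_pos = 26; the multiples of 7 that are <= 26 are 7..21 -> 26 // 7 = 3 completed fragment(s).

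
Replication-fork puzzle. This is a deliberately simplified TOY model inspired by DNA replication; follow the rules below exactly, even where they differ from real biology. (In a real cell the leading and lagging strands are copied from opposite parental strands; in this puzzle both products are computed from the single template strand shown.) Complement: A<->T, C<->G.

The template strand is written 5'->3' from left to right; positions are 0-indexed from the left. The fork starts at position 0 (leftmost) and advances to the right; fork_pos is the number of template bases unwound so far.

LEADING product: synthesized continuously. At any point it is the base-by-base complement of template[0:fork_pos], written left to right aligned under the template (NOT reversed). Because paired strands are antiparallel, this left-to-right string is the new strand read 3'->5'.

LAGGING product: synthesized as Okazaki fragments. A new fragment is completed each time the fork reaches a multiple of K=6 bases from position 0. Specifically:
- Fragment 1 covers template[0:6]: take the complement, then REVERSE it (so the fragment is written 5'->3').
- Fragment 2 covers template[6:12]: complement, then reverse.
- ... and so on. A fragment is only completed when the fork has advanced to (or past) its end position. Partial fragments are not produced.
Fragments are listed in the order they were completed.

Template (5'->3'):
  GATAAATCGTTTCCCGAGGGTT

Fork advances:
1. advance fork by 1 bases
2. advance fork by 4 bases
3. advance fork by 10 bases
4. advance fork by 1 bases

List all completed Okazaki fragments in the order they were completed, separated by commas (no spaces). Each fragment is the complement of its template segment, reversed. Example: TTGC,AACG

Step 1: advance 1 -> fork_pos = 0 + 1 = 1. Next multiple of 6 is 6 (not reached); still 0 fragment(s).
Step 2: advance 4 -> fork_pos = 1 + 4 = 5. Next multiple of 6 is 6 (not reached); still 0 fragment(s).
Step 3: advance 10 -> fork_pos = 5 + 10 = 15. Reached multiple(s) of 6: 6, 12 -> fragments 1-2 completed (2 total).
Step 4: advance 1 -> fork_pos = 15 + 1 = 16. Next multiple of 6 is 18 (not reached); still 2 fragment(s).
Final fork_pos = 16, so 2 fragment(s) are complete. Build each: template segment -> complement -> reverse.
Fragment 1: template[0:6] = GATAAA -> complement CTATTT -> reversed TTTATC
Fragment 2: template[6:12] = TCGTTT -> complement AGCAAA -> reversed AAACGA

Answer: TTTATC,AAACGA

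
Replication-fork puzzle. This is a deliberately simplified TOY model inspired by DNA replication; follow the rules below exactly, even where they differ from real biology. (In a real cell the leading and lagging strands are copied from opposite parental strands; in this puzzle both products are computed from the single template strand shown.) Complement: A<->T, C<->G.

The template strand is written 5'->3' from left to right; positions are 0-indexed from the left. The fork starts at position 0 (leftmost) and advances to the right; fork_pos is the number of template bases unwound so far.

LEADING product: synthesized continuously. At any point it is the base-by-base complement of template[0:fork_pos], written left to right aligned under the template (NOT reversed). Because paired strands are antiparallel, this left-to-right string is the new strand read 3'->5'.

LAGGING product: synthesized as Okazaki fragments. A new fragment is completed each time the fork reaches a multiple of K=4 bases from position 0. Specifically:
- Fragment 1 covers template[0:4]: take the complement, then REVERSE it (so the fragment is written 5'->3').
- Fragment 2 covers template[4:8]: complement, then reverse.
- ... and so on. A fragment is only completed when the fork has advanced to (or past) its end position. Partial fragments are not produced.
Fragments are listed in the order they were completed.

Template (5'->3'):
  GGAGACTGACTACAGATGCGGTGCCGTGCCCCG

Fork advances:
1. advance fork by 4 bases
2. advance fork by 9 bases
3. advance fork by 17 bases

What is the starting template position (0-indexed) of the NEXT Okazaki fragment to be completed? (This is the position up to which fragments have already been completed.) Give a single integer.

Step 1: advance 4 -> fork_pos = 0 + 4 = 4. Reached multiple(s) of 4: 4 -> fragment 1 completed (1 total).
Step 2: advance 9 -> fork_pos = 4 + 9 = 13. Reached multiple(s) of 4: 8, 12 -> fragments 2-3 completed (3 total).
Step 3: advance 17 -> fork_pos = 13 + 17 = 30. Reached multiple(s) of 4: 16, 20, 24, 28 -> fragments 4-7 completed (7 total).
7 fragment(s) completed, covering template[0:28] (7 x 4 = 28). The next fragment, fragment 8, covers template[28:32], so it starts at position 28.

Answer: 28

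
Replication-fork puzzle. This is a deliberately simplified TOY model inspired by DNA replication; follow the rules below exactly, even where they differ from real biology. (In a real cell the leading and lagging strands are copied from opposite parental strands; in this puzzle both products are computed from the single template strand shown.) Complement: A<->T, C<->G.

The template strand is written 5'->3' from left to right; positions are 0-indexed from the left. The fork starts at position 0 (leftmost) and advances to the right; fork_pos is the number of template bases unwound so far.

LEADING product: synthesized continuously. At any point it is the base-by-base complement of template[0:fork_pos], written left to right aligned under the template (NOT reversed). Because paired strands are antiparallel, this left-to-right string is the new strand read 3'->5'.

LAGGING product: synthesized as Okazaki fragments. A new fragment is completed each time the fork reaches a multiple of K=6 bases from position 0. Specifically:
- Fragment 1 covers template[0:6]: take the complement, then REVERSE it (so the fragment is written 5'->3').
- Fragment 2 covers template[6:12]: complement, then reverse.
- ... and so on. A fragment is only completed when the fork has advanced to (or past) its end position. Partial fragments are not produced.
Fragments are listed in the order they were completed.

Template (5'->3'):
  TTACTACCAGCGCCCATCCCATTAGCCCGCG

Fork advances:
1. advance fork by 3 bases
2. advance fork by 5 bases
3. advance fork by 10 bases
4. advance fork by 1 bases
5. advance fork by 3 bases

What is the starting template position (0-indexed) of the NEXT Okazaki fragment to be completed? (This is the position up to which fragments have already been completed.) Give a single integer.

Answer: 18

Derivation:
Step 1: advance 3 -> fork_pos = 0 + 3 = 3. Next multiple of 6 is 6 (not reached); still 0 fragment(s).
Step 2: advance 5 -> fork_pos = 3 + 5 = 8. Reached multiple(s) of 6: 6 -> fragment 1 completed (1 total).
Step 3: advance 10 -> fork_pos = 8 + 10 = 18. Reached multiple(s) of 6: 12, 18 -> fragments 2-3 completed (3 total).
Step 4: advance 1 -> fork_pos = 18 + 1 = 19. Next multiple of 6 is 24 (not reached); still 3 fragment(s).
Step 5: advance 3 -> fork_pos = 19 + 3 = 22. Next multiple of 6 is 24 (not reached); still 3 fragment(s).
3 fragment(s) completed, covering template[0:18] (3 x 6 = 18). The next fragment, fragment 4, covers template[18:24], so it starts at position 18.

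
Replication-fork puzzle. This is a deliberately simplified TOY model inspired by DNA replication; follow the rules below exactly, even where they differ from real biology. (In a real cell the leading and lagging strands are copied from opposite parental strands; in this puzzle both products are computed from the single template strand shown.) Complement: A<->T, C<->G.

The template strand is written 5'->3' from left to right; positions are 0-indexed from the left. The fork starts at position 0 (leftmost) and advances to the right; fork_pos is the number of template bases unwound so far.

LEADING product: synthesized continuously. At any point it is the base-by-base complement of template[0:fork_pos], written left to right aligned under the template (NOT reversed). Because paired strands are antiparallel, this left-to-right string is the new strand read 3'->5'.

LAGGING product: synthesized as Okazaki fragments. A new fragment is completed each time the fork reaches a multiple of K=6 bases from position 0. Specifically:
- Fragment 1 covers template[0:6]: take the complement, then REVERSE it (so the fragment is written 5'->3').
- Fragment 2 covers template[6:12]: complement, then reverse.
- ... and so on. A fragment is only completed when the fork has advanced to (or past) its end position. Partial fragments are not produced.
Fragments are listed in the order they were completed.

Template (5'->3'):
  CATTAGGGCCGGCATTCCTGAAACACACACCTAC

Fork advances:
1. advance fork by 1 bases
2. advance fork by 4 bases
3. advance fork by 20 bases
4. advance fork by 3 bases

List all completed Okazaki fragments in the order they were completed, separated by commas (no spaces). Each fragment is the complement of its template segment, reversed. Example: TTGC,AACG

Step 1: advance 1 -> fork_pos = 0 + 1 = 1. Next multiple of 6 is 6 (not reached); still 0 fragment(s).
Step 2: advance 4 -> fork_pos = 1 + 4 = 5. Next multiple of 6 is 6 (not reached); still 0 fragment(s).
Step 3: advance 20 -> fork_pos = 5 + 20 = 25. Reached multiple(s) of 6: 6, 12, 18, 24 -> fragments 1-4 completed (4 total).
Step 4: advance 3 -> fork_pos = 25 + 3 = 28. Next multiple of 6 is 30 (not reached); still 4 fragment(s).
Final fork_pos = 28, so 4 fragment(s) are complete. Build each: template segment -> complement -> reverse.
Fragment 1: template[0:6] = CATTAG -> complement GTAATC -> reversed CTAATG
Fragment 2: template[6:12] = GGCCGG -> complement CCGGCC -> reversed CCGGCC
Fragment 3: template[12:18] = CATTCC -> complement GTAAGG -> reversed GGAATG
Fragment 4: template[18:24] = TGAAAC -> complement ACTTTG -> reversed GTTTCA

Answer: CTAATG,CCGGCC,GGAATG,GTTTCA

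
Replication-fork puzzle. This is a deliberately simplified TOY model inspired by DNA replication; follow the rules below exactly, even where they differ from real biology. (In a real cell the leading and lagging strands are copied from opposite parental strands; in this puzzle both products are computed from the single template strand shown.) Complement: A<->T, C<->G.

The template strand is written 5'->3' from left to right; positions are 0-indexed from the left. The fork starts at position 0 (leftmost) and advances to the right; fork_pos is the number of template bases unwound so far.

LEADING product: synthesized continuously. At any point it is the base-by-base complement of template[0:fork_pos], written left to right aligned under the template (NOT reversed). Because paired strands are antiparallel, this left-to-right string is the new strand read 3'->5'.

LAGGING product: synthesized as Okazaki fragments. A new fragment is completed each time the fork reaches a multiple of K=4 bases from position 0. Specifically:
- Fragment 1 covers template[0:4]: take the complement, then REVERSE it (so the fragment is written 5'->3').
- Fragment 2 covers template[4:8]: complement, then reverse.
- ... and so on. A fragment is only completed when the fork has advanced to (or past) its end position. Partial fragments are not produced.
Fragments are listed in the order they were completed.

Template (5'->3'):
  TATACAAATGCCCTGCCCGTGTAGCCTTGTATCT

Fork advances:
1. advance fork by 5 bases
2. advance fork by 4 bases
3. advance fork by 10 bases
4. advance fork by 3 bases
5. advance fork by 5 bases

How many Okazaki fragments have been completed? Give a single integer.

Step 1: advance 5 -> fork_pos = 0 + 5 = 5. Reached multiple(s) of 4: 4 -> fragment 1 completed (1 total).
Step 2: advance 4 -> fork_pos = 5 + 4 = 9. Reached multiple(s) of 4: 8 -> fragment 2 completed (2 total).
Step 3: advance 10 -> fork_pos = 9 + 10 = 19. Reached multiple(s) of 4: 12, 16 -> fragments 3-4 completed (4 total).
Step 4: advance 3 -> fork_pos = 19 + 3 = 22. Reached multiple(s) of 4: 20 -> fragment 5 completed (5 total).
Step 5: advance 5 -> fork_pos = 22 + 5 = 27. Reached multiple(s) of 4: 24 -> fragment 6 completed (6 total).
Check: final fork_pos = 27; the multiples of 4 that are <= 27 are 4..24 -> 27 // 4 = 6 completed fragment(s).

Answer: 6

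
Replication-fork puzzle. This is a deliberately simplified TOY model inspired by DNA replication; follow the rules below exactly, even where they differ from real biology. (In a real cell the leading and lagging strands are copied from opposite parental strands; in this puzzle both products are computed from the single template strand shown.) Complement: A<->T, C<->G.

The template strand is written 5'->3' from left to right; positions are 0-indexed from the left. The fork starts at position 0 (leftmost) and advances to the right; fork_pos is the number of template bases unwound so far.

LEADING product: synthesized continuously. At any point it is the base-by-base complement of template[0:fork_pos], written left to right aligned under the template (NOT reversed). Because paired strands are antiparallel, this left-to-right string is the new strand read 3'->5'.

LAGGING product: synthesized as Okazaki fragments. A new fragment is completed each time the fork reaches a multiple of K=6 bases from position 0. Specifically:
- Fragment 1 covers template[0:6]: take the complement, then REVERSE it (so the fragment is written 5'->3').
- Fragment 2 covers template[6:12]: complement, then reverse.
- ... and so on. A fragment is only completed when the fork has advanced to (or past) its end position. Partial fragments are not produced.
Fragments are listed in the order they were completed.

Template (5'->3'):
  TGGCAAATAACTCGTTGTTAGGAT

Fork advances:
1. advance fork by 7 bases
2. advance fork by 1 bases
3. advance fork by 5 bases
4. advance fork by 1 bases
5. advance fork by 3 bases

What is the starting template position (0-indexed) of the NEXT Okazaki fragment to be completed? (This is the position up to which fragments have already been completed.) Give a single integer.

Answer: 12

Derivation:
Step 1: advance 7 -> fork_pos = 0 + 7 = 7. Reached multiple(s) of 6: 6 -> fragment 1 completed (1 total).
Step 2: advance 1 -> fork_pos = 7 + 1 = 8. Next multiple of 6 is 12 (not reached); still 1 fragment(s).
Step 3: advance 5 -> fork_pos = 8 + 5 = 13. Reached multiple(s) of 6: 12 -> fragment 2 completed (2 total).
Step 4: advance 1 -> fork_pos = 13 + 1 = 14. Next multiple of 6 is 18 (not reached); still 2 fragment(s).
Step 5: advance 3 -> fork_pos = 14 + 3 = 17. Next multiple of 6 is 18 (not reached); still 2 fragment(s).
2 fragment(s) completed, covering template[0:12] (2 x 6 = 12). The next fragment, fragment 3, covers template[12:18], so it starts at position 12.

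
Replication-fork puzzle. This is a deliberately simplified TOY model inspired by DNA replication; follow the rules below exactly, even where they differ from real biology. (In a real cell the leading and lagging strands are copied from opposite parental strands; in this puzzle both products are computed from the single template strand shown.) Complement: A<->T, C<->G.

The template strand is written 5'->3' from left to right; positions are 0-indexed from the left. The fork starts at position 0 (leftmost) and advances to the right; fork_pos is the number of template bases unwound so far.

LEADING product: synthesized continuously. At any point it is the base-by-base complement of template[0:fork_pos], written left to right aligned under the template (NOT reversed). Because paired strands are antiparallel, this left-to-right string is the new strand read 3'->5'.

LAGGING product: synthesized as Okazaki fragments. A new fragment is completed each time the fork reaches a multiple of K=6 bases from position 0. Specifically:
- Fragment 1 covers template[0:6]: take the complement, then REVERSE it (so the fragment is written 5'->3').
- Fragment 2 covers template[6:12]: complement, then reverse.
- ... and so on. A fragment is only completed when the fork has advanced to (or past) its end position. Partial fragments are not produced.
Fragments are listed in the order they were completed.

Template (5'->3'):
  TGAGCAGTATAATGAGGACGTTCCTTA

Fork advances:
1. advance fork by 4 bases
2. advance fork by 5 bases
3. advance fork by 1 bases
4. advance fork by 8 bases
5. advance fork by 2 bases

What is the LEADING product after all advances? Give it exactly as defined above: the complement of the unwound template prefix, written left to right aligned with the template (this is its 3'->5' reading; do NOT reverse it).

Answer: ACTCGTCATATTACTCCTGC

Derivation:
Step 1: advance 4 -> fork_pos = 0 + 4 = 4.
Step 2: advance 5 -> fork_pos = 4 + 5 = 9.
Step 3: advance 1 -> fork_pos = 9 + 1 = 10.
Step 4: advance 8 -> fork_pos = 10 + 8 = 18.
Step 5: advance 2 -> fork_pos = 18 + 2 = 20.
Unwound prefix: template[0:20] = TGAGCAGTATAATGAGGACG
Complement it base by base (A<->T, C<->G), keeping left-to-right order:
  [0:5] TGAGC -> ACTCG
  [5:10] AGTAT -> TCATA
  [10:15] AATGA -> TTACT
  [15:20] GGACG -> CCTGC
Concatenate: ACTCGTCATATTACTCCTGC (length 20; written aligned with the template, i.e. 3'->5').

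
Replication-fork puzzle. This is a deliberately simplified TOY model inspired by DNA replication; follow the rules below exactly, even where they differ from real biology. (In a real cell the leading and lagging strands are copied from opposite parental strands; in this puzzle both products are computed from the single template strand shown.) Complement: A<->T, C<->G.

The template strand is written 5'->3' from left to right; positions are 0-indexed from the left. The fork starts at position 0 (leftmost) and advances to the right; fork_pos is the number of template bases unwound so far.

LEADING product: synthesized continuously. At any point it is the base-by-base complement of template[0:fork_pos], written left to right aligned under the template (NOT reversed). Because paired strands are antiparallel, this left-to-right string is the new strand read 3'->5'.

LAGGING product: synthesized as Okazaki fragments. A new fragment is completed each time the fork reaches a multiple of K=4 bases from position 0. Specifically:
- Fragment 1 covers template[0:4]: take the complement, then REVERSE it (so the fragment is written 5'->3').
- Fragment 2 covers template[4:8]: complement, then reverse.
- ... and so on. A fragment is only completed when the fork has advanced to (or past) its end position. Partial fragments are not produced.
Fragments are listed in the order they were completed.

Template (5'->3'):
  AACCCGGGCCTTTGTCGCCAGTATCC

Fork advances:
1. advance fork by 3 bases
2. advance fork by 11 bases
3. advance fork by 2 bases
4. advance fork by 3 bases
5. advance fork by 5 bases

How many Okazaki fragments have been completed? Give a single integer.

Step 1: advance 3 -> fork_pos = 0 + 3 = 3. Next multiple of 4 is 4 (not reached); still 0 fragment(s).
Step 2: advance 11 -> fork_pos = 3 + 11 = 14. Reached multiple(s) of 4: 4, 8, 12 -> fragments 1-3 completed (3 total).
Step 3: advance 2 -> fork_pos = 14 + 2 = 16. Reached multiple(s) of 4: 16 -> fragment 4 completed (4 total).
Step 4: advance 3 -> fork_pos = 16 + 3 = 19. Next multiple of 4 is 20 (not reached); still 4 fragment(s).
Step 5: advance 5 -> fork_pos = 19 + 5 = 24. Reached multiple(s) of 4: 20, 24 -> fragments 5-6 completed (6 total).
Check: final fork_pos = 24; the multiples of 4 that are <= 24 are 4..24 -> 24 // 4 = 6 completed fragment(s).

Answer: 6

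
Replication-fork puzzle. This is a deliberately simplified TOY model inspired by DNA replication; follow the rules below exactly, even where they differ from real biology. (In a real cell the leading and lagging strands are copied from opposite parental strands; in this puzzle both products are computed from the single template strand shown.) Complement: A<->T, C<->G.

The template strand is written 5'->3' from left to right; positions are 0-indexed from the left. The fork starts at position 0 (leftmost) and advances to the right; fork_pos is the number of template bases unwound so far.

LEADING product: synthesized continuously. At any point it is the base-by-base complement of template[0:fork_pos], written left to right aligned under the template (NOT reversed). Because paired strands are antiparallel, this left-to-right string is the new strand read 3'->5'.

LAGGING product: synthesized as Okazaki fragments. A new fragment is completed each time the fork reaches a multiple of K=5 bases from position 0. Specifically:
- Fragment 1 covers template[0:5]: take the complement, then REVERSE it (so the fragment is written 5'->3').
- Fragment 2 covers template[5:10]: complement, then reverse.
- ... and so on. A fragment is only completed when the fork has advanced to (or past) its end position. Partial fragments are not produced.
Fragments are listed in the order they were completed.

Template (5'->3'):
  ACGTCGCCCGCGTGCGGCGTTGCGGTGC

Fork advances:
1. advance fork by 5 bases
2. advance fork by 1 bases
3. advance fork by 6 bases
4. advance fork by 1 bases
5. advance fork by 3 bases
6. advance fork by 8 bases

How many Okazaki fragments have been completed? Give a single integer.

Answer: 4

Derivation:
Step 1: advance 5 -> fork_pos = 0 + 5 = 5. Reached multiple(s) of 5: 5 -> fragment 1 completed (1 total).
Step 2: advance 1 -> fork_pos = 5 + 1 = 6. Next multiple of 5 is 10 (not reached); still 1 fragment(s).
Step 3: advance 6 -> fork_pos = 6 + 6 = 12. Reached multiple(s) of 5: 10 -> fragment 2 completed (2 total).
Step 4: advance 1 -> fork_pos = 12 + 1 = 13. Next multiple of 5 is 15 (not reached); still 2 fragment(s).
Step 5: advance 3 -> fork_pos = 13 + 3 = 16. Reached multiple(s) of 5: 15 -> fragment 3 completed (3 total).
Step 6: advance 8 -> fork_pos = 16 + 8 = 24. Reached multiple(s) of 5: 20 -> fragment 4 completed (4 total).
Check: final fork_pos = 24; the multiples of 5 that are <= 24 are 5..20 -> 24 // 5 = 4 completed fragment(s).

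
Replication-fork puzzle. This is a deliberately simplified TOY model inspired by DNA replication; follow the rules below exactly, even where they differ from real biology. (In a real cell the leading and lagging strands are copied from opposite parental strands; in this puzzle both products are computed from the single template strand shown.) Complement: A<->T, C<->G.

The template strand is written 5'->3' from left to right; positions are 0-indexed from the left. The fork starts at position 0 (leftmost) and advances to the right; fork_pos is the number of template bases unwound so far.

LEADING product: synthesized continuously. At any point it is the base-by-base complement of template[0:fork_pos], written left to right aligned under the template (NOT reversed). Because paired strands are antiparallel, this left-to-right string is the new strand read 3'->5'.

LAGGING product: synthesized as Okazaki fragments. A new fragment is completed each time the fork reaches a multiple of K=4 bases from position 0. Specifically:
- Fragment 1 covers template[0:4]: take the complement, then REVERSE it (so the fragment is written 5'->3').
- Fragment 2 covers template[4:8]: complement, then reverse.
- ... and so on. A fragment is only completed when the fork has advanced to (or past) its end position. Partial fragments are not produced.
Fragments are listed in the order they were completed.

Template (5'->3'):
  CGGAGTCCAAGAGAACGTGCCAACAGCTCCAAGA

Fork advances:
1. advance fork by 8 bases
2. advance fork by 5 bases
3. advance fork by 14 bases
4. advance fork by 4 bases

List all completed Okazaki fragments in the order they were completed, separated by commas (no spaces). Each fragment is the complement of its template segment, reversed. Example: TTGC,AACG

Step 1: advance 8 -> fork_pos = 0 + 8 = 8. Reached multiple(s) of 4: 4, 8 -> fragments 1-2 completed (2 total).
Step 2: advance 5 -> fork_pos = 8 + 5 = 13. Reached multiple(s) of 4: 12 -> fragment 3 completed (3 total).
Step 3: advance 14 -> fork_pos = 13 + 14 = 27. Reached multiple(s) of 4: 16, 20, 24 -> fragments 4-6 completed (6 total).
Step 4: advance 4 -> fork_pos = 27 + 4 = 31. Reached multiple(s) of 4: 28 -> fragment 7 completed (7 total).
Final fork_pos = 31, so 7 fragment(s) are complete. Build each: template segment -> complement -> reverse.
Fragment 1: template[0:4] = CGGA -> complement GCCT -> reversed TCCG
Fragment 2: template[4:8] = GTCC -> complement CAGG -> reversed GGAC
Fragment 3: template[8:12] = AAGA -> complement TTCT -> reversed TCTT
Fragment 4: template[12:16] = GAAC -> complement CTTG -> reversed GTTC
Fragment 5: template[16:20] = GTGC -> complement CACG -> reversed GCAC
Fragment 6: template[20:24] = CAAC -> complement GTTG -> reversed GTTG
Fragment 7: template[24:28] = AGCT -> complement TCGA -> reversed AGCT

Answer: TCCG,GGAC,TCTT,GTTC,GCAC,GTTG,AGCT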